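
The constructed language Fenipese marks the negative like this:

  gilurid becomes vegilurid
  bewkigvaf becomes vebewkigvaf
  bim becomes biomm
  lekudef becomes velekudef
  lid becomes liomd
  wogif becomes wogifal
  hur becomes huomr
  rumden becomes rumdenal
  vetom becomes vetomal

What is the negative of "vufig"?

bim and vetom both end in -m yet inflect differently (biomm, vetomal), so the final letter is not what conditions the rule; the number of vowels is.
"vufig" has 2 vowels. The stems with 2 vowels (wogif → wogifal, rumden → rumdenal, vetom → vetomal) add -al.
The other patterns: stems with 1 vowel insert -om- after the first vowel; stems with 3 vowels add the prefix ve-.
So vufig → vufigal.

vufigal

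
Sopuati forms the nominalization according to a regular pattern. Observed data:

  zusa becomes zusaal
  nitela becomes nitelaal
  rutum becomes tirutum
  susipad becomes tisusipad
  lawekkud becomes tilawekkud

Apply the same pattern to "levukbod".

zusa and susipad both have last vowel 'a' yet inflect differently (zusaal, tisusipad), so the last vowel is not what conditions the rule; whether the stem ends in a vowel or a consonant is.
"levukbod" ends in a consonant. The stems ending in a consonant (rutum → tirutum, susipad → tisusipad, lawekkud → tilawekkud) add the prefix ti-.
The other pattern: stems ending in a vowel add -al.
So levukbod → tilevukbod.

tilevukbod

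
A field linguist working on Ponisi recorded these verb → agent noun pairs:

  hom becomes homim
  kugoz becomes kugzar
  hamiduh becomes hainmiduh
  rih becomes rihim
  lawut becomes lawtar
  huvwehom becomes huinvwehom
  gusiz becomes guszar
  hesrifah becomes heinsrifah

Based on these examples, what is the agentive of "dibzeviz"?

rih and hesrifah both end in -h yet inflect differently (rihim, heinsrifah), so the final letter is not what conditions the rule; the number of vowels is.
"dibzeviz" has 3 vowels. The stems with 3 vowels (hesrifah → heinsrifah, huvwehom → huinvwehom, hamiduh → hainmiduh) insert -in- after the first vowel.
So dibzeviz → diinbzeviz.

diinbzeviz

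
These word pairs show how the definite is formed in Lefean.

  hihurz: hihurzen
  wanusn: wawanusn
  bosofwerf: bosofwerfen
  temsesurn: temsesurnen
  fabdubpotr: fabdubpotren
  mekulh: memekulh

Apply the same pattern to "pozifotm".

wanusn and temsesurn both end in -n yet inflect differently (wawanusn, temsesurnen), so the final letter is not what conditions the rule; the second-to-last letter is.
"pozifotm" has second-to-last letter 't'. The one such stem in the data (fabdubpotr → fabdubpotren) adds -en, so the same rule applies.
The other pattern: stems whose second-to-last letter is 'l' or 's' repeat the first consonant+vowel as a prefix.
So pozifotm → pozifotmen.

pozifotmen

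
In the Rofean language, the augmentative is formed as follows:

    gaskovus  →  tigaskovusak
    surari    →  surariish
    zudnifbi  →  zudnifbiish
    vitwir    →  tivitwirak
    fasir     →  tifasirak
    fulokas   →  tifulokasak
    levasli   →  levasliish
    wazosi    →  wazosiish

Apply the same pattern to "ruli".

"ruli" ends in -i. The stems ending in -i (wazosi → wazosiish, zudnifbi → zudnifbiish, levasli → levasliish) add -ish.
The other pattern: stems ending in -r or -s add ti- … -ak around the stem.
So ruli → ruliish.

ruliish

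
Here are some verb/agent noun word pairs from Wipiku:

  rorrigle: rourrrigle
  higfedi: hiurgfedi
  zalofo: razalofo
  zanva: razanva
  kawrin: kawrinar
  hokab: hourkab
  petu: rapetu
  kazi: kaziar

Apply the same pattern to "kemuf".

kemufar

"kemuf" begins with k-. The stems beginning with k- (kawrin → kawrinar, kazi → kaziar) add -ar.
The other patterns: stems beginning with h- or r- insert -ur- after the first vowel; stems beginning with p- or z- add the prefix ra-.
So kemuf → kemufar.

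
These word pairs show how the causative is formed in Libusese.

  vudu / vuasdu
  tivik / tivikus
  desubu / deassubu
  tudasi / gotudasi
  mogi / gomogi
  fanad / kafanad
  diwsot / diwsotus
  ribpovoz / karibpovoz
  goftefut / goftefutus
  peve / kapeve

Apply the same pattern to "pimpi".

gopimpi

mogi and tivik both have last vowel 'i' yet inflect differently (gomogi, tivikus), so the last vowel is not what conditions the rule; the final letter is.
"pimpi" ends in -i. The stems ending in -i (mogi → gomogi, tudasi → gotudasi) add the prefix go-.
So pimpi → gopimpi.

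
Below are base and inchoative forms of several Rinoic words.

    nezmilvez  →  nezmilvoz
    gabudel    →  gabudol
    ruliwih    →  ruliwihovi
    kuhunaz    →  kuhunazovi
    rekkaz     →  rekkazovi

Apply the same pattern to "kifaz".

"kifaz" has last vowel 'a'. The stems whose last vowel is 'a' (kuhunaz → kuhunazovi, rekkaz → rekkazovi) add -ovi.
So kifaz → kifazovi.

kifazovi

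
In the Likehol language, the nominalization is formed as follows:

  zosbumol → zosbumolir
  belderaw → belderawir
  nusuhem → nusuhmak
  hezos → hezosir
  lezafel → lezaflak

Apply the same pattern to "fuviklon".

lezafel and zosbumol both end in -l yet inflect differently (lezaflak, zosbumolir), so the final letter is not what conditions the rule; the last vowel is.
"fuviklon" has last vowel 'o'. The stems whose last vowel is 'o' (hezos → hezosir, zosbumol → zosbumolir) add -ir.
The other pattern: stems whose last vowel is 'e' delete the last vowel and add -ak.
So fuviklon → fuviklonir.

fuviklonir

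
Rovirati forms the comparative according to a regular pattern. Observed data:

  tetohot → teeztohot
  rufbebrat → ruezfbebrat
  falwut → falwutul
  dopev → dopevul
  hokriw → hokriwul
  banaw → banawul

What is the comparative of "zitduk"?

zitdukul

tetohot and falwut both end in -t yet inflect differently (teeztohot, falwutul), so the final letter is not what conditions the rule; the number of vowels is.
"zitduk" has 2 vowels. The stems with 2 vowels (falwut → falwutul, dopev → dopevul, hokriw → hokriwul) add -ul.
The other pattern: stems with 3 vowels insert -ez- after the first vowel.
So zitduk → zitdukul.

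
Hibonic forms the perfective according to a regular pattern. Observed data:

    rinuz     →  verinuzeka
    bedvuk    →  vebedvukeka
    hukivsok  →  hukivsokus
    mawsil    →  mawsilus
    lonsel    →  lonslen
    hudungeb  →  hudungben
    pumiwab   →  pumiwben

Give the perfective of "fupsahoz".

bedvuk and hukivsok both end in -k yet inflect differently (vebedvukeka, hukivsokus), so the final letter is not what conditions the rule; the last vowel is.
"fupsahoz" has last vowel 'o'. The one such stem in the data (hukivsok → hukivsokus) adds -us, so the same rule applies.
The other patterns: stems whose last vowel is 'u' add ve- … -eka around the stem; stems whose last vowel is 'a' or 'e' delete the last vowel and add -en.
So fupsahoz → fupsahozus.

fupsahozus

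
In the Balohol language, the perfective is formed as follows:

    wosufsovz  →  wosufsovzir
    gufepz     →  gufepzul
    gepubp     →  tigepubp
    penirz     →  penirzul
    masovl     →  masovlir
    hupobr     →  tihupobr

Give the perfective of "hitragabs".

tihitragabs

"hitragabs" has second-to-last letter 'b'. The stems whose second-to-last letter is 'b' (gepubp → tigepubp, hupobr → tihupobr) add the prefix ti-.
The other patterns: stems whose second-to-last letter is 'v' add -ir; stems whose second-to-last letter is 'p' or 'r' add -ul.
So hitragabs → tihitragabs.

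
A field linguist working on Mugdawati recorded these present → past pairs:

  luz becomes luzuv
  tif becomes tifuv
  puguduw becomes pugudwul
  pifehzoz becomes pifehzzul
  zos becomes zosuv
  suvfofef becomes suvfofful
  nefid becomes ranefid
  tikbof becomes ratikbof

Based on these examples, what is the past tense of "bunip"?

tif and tikbof both end in -f yet inflect differently (tifuv, ratikbof), so the final letter is not what conditions the rule; the number of vowels is.
"bunip" has 2 vowels. The stems with 2 vowels (nefid → ranefid, tikbof → ratikbof) add the prefix ra-.
So bunip → rabunip.

rabunip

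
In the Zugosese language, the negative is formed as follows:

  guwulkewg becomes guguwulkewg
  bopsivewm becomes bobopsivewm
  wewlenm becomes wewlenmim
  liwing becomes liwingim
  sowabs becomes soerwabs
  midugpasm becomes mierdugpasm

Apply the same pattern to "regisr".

bopsivewm and wewlenm both end in -m yet inflect differently (bobopsivewm, wewlenmim), so the final letter is not what conditions the rule; the second-to-last letter is.
"regisr" has second-to-last letter 's'. The one such stem in the data (midugpasm → mierdugpasm) inserts -er- after the first vowel (as does sowabs), so the same rule applies.
The other patterns: stems whose second-to-last letter is 'w' repeat the first consonant+vowel as a prefix; stems whose second-to-last letter is 'n' add -im.
So regisr → reergisr.

reergisr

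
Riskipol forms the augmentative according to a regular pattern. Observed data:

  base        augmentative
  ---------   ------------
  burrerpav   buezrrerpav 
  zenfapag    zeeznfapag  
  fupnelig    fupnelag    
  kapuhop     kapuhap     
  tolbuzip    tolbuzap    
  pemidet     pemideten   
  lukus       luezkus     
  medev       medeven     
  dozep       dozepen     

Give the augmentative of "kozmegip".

kozmegap

"kozmegip" has last vowel 'i'. The stems whose last vowel is 'i' (tolbuzip → tolbuzap, fupnelig → fupnelag) change the last vowel to 'a'.
So kozmegip → kozmegap.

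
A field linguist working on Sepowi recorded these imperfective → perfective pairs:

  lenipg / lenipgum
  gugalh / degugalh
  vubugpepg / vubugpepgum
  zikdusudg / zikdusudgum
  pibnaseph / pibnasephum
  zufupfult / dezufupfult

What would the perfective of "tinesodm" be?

gugalh and pibnaseph both end in -h yet inflect differently (degugalh, pibnasephum), so the final letter is not what conditions the rule; the second-to-last letter is.
"tinesodm" has second-to-last letter 'd'. The one such stem in the data (zikdusudg → zikdusudgum) adds -um, so the same rule applies.
The other pattern: stems whose second-to-last letter is 'l' add the prefix de-.
So tinesodm → tinesodmum.

tinesodmum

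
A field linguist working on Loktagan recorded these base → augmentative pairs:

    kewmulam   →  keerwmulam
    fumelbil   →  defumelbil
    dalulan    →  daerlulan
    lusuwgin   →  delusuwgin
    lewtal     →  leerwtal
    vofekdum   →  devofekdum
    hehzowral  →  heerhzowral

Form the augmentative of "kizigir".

hehzowral and fumelbil both end in -l yet inflect differently (heerhzowral, defumelbil), so the final letter is not what conditions the rule; the last vowel is.
"kizigir" has last vowel 'i'. The stems whose last vowel is 'i' (fumelbil → defumelbil, lusuwgin → delusuwgin) add the prefix de-.
The other pattern: stems whose last vowel is 'a' insert -er- after the first vowel.
So kizigir → dekizigir.

dekizigir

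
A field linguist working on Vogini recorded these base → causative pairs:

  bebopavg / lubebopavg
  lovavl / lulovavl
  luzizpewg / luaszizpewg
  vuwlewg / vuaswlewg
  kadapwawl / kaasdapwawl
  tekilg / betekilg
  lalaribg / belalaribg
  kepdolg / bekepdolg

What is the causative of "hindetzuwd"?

hiasndetzuwd

bebopavg and luzizpewg both end in -g yet inflect differently (lubebopavg, luaszizpewg), so the final letter is not what conditions the rule; the second-to-last letter is.
"hindetzuwd" has second-to-last letter 'w'. The stems whose second-to-last letter is 'w' (luzizpewg → luaszizpewg, vuwlewg → vuaswlewg, kadapwawl → kaasdapwawl) insert -as- after the first vowel.
So hindetzuwd → hiasndetzuwd.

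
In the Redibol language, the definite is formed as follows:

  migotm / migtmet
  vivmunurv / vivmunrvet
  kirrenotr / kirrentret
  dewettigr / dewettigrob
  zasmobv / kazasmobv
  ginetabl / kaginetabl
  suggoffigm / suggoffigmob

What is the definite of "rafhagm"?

rafhagmob

dewettigr and kirrenotr both end in -r yet inflect differently (dewettigrob, kirrentret), so the final letter is not what conditions the rule; the second-to-last letter is.
"rafhagm" has second-to-last letter 'g'. The stems whose second-to-last letter is 'g' (suggoffigm → suggoffigmob, dewettigr → dewettigrob) add -ob.
So rafhagm → rafhagmob.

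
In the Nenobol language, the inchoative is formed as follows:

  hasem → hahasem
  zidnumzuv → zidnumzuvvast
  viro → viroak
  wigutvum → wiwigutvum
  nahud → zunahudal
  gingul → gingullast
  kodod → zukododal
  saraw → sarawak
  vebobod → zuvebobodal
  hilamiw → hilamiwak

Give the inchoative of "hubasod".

zuhubasodal

viro and vebobod both have last vowel 'o' yet inflect differently (viroak, zuvebobodal), so the last vowel is not what conditions the rule; the final letter is.
"hubasod" ends in -d. The stems ending in -d (vebobod → zuvebobodal, kodod → zukododal, nahud → zunahudal) add zu- … -al around the stem.
The other patterns: stems ending in -m repeat the first consonant+vowel as a prefix; stems ending in -o or -w add -ak; stems ending in -l or -v double the final consonant and add -ast.
So hubasod → zuhubasodal.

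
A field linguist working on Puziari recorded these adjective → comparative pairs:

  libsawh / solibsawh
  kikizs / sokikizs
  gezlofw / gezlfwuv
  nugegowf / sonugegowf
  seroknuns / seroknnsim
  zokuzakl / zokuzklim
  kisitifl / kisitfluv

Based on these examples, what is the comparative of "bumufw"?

bumfwuv

kisitifl and zokuzakl both end in -l yet inflect differently (kisitfluv, zokuzklim), so the final letter is not what conditions the rule; the second-to-last letter is.
"bumufw" has second-to-last letter 'f'. The stems whose second-to-last letter is 'f' (kisitifl → kisitfluv, gezlofw → gezlfwuv) delete the last vowel and add -uv.
The other patterns: stems whose second-to-last letter is 'w' or 'z' add the prefix so-; stems whose second-to-last letter is 'k' or 'n' delete the last vowel and add -im.
So bumufw → bumfwuv.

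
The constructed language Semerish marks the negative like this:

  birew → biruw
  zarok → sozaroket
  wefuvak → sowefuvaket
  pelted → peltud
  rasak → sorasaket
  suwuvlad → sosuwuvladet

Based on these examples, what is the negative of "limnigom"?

solimnigomet

pelted and suwuvlad both end in -d yet inflect differently (peltud, sosuwuvladet), so the final letter is not what conditions the rule; the last vowel is.
"limnigom" has last vowel 'o'. The one such stem in the data (zarok → sozaroket) adds so- … -et around the stem, so the same rule applies.
The other pattern: stems whose last vowel is 'e' change the last vowel to 'u'.
So limnigom → solimnigomet.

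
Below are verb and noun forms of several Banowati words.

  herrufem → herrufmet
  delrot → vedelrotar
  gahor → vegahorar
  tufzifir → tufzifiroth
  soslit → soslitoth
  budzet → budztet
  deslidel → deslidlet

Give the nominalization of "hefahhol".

vehefahholar

budzet and soslit both end in -t yet inflect differently (budztet, soslitoth), so the final letter is not what conditions the rule; the last vowel is.
"hefahhol" has last vowel 'o'. The stems whose last vowel is 'o' (delrot → vedelrotar, gahor → vegahorar) add ve- … -ar around the stem.
So hefahhol → vehefahholar.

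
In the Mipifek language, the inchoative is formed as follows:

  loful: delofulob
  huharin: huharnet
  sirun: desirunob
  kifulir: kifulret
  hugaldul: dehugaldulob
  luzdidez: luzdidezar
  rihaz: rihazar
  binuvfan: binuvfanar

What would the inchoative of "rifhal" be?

rifhalar

sirun and huharin both end in -n yet inflect differently (desirunob, huharnet), so the final letter is not what conditions the rule; the last vowel is.
"rifhal" has last vowel 'a'. The stems whose last vowel is 'a' (rihaz → rihazar, binuvfan → binuvfanar) add -ar.
The other patterns: stems whose last vowel is 'u' add de- … -ob around the stem; stems whose last vowel is 'i' delete the last vowel and add -et.
So rifhal → rifhalar.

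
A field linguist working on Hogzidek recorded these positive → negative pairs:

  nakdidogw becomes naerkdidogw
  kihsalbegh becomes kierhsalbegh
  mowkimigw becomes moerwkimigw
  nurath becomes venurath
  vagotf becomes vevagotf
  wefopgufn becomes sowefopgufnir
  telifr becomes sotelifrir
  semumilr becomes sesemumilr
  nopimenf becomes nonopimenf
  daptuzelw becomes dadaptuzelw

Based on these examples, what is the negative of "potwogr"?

poertwogr

kihsalbegh and nurath both end in -h yet inflect differently (kierhsalbegh, venurath), so the final letter is not what conditions the rule; the second-to-last letter is.
"potwogr" has second-to-last letter 'g'. The stems whose second-to-last letter is 'g' (nakdidogw → naerkdidogw, kihsalbegh → kierhsalbegh, mowkimigw → moerwkimigw) insert -er- after the first vowel.
So potwogr → poertwogr.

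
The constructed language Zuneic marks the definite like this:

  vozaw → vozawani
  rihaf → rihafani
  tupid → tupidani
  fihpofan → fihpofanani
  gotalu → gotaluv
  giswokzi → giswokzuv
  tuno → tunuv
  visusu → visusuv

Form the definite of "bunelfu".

tupid and giswokzi both have last vowel 'i' yet inflect differently (tupidani, giswokzuv), so the last vowel is not what conditions the rule; whether the stem ends in a vowel or a consonant is.
"bunelfu" ends in a vowel. The stems ending in a vowel (gotalu → gotaluv, giswokzi → giswokzuv, tuno → tunuv) drop the final letter and add -uv.
The other pattern: stems ending in a consonant add -ani.
So bunelfu → bunelfuv.

bunelfuv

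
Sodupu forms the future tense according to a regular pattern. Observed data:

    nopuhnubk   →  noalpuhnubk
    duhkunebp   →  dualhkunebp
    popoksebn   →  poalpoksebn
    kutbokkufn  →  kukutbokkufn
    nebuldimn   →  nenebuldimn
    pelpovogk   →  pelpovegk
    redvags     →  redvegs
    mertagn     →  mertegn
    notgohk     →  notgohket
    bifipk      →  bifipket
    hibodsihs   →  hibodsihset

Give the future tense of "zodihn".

popoksebn and kutbokkufn both end in -n yet inflect differently (poalpoksebn, kukutbokkufn), so the final letter is not what conditions the rule; the second-to-last letter is.
"zodihn" has second-to-last letter 'h'. The stems whose second-to-last letter is 'h' (notgohk → notgohket, hibodsihs → hibodsihset) add -et.
The other patterns: stems whose second-to-last letter is 'b' insert -al- after the first vowel; stems whose second-to-last letter is 'f' or 'm' repeat the first consonant+vowel as a prefix; stems whose second-to-last letter is 'g' change the last vowel to 'e'.
So zodihn → zodihnet.

zodihnet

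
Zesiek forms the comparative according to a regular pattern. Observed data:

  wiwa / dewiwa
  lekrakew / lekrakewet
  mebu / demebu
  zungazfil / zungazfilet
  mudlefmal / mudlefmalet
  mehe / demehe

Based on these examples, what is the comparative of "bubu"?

lekrakew and mehe both have last vowel 'e' yet inflect differently (lekrakewet, demehe), so the last vowel is not what conditions the rule; whether the stem ends in a vowel or a consonant is.
"bubu" ends in a vowel. The stems ending in a vowel (mebu → demebu, mehe → demehe, wiwa → dewiwa) add the prefix de-.
The other pattern: stems ending in a consonant add -et.
So bubu → debubu.

debubu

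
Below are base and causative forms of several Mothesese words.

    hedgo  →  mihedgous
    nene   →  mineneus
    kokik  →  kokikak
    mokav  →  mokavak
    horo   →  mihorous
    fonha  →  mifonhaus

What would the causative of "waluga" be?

miwalugaus

"waluga" ends in a vowel. The stems ending in a vowel (fonha → mifonhaus, nene → mineneus, hedgo → mihedgous) add mi- … -us around the stem.
The other pattern: stems ending in a consonant add -ak.
So waluga → miwalugaus.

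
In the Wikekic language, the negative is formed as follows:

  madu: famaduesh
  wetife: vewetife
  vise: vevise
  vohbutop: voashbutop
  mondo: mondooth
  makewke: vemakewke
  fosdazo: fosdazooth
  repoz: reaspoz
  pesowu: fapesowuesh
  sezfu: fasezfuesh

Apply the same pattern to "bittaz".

fosdazo and vohbutop both have last vowel 'o' yet inflect differently (fosdazooth, voashbutop), so the last vowel is not what conditions the rule; the final letter is.
"bittaz" ends in -z. The one such stem in the data (repoz → reaspoz) inserts -as- after the first vowel (as does vohbutop), so the same rule applies.
The other patterns: stems ending in -u add fa- … -esh around the stem; stems ending in -e add the prefix ve-; stems ending in -o add -oth.
So bittaz → biasttaz.

biasttaz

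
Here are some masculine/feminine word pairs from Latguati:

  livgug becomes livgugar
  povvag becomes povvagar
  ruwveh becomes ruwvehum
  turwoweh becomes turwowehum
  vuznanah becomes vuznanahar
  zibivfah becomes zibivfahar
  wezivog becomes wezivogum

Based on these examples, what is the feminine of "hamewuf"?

hamewufar

ruwveh and vuznanah both end in -h yet inflect differently (ruwvehum, vuznanahar), so the final letter is not what conditions the rule; the last vowel is.
"hamewuf" has last vowel 'u'. The one such stem in the data (livgug → livgugar) adds -ar, so the same rule applies.
The other pattern: stems whose last vowel is 'e' or 'o' add -um.
So hamewuf → hamewufar.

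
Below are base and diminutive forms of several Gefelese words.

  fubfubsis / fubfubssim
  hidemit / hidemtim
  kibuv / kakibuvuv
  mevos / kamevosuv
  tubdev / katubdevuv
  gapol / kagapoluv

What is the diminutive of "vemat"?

kavematuv

fubfubsis and mevos both end in -s yet inflect differently (fubfubssim, kamevosuv), so the final letter is not what conditions the rule; the number of vowels is.
"vemat" has 2 vowels. The stems with 2 vowels (kibuv → kakibuvuv, mevos → kamevosuv, tubdev → katubdevuv) add ka- … -uv around the stem.
So vemat → kavematuv.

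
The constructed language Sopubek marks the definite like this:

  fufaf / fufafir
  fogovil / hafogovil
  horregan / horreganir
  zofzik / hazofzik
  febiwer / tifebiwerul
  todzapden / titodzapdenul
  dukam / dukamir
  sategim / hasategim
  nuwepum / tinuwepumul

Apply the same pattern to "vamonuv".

tivamonuvul

sategim and dukam both end in -m yet inflect differently (hasategim, dukamir), so the final letter is not what conditions the rule; the last vowel is.
"vamonuv" has last vowel 'u'. The one such stem in the data (nuwepum → tinuwepumul) adds ti- … -ul around the stem, so the same rule applies.
The other patterns: stems whose last vowel is 'i' add the prefix ha-; stems whose last vowel is 'a' add -ir.
So vamonuv → tivamonuvul.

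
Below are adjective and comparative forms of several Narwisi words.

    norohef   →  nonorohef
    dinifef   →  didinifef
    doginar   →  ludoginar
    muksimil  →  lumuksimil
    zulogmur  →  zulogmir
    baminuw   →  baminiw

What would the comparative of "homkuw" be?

zulogmur and doginar both end in -r yet inflect differently (zulogmir, ludoginar), so the final letter is not what conditions the rule; the last vowel is.
"homkuw" has last vowel 'u'. The stems whose last vowel is 'u' (zulogmur → zulogmir, baminuw → baminiw) change the last vowel to 'i'.
So homkuw → homkiw.

homkiw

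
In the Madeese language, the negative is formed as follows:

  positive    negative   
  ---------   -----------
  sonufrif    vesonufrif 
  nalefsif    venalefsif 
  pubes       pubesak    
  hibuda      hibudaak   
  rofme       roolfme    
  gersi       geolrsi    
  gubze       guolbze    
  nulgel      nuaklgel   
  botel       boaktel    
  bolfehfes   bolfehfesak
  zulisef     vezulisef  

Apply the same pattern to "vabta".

zulisef and botel both have last vowel 'e' yet inflect differently (vezulisef, boaktel), so the last vowel is not what conditions the rule; the final letter is.
"vabta" ends in -a. The one such stem in the data (hibuda → hibudaak) adds -ak, so the same rule applies.
The other patterns: stems ending in -f add the prefix ve-; stems ending in -l insert -ak- after the first vowel; stems ending in -e or -i insert -ol- after the first vowel.
So vabta → vabtaak.

vabtaak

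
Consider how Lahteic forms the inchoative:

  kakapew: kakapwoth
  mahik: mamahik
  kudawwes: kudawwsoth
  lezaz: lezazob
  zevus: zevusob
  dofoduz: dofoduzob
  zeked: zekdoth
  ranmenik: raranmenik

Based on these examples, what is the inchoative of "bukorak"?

bukorakob

"bukorak" has last vowel 'a'. The one such stem in the data (lezaz → lezazob) adds -ob, so the same rule applies.
So bukorak → bukorakob.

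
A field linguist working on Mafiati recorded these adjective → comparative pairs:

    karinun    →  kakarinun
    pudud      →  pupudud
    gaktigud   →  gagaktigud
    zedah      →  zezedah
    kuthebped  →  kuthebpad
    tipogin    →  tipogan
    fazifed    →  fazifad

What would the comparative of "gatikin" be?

pudud and kuthebped both end in -d yet inflect differently (pupudud, kuthebpad), so the final letter is not what conditions the rule; the last vowel is.
"gatikin" has last vowel 'i'. The one such stem in the data (tipogin → tipogan) changes the last vowel to 'a' (as do kuthebped, fazifed), so the same rule applies.
The other pattern: stems whose last vowel is 'a' or 'u' repeat the first consonant+vowel as a prefix.
So gatikin → gatikan.

gatikan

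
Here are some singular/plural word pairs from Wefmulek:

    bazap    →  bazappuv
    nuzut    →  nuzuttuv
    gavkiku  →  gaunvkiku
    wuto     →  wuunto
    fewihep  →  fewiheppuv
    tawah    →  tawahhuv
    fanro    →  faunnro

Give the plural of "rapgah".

rapgahhuv

"rapgah" ends in a consonant. The stems ending in a consonant (fewihep → fewiheppuv, bazap → bazappuv, tawah → tawahhuv) double the final consonant and add -uv.
So rapgah → rapgahhuv.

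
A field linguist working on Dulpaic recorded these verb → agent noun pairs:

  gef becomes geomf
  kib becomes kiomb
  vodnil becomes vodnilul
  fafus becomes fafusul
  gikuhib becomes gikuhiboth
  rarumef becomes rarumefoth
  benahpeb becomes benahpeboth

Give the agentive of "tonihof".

tonihofoth

kib and gikuhib both end in -b yet inflect differently (kiomb, gikuhiboth), so the final letter is not what conditions the rule; the number of vowels is.
"tonihof" has 3 vowels. The stems with 3 vowels (gikuhib → gikuhiboth, rarumef → rarumefoth, benahpeb → benahpeboth) add -oth.
The other patterns: stems with 1 vowel insert -om- after the first vowel; stems with 2 vowels add -ul.
So tonihof → tonihofoth.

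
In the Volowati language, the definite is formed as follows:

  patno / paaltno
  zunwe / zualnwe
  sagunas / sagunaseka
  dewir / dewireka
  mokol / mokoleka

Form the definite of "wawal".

wawaleka

"wawal" ends in a consonant. The stems ending in a consonant (sagunas → sagunaseka, dewir → dewireka, mokol → mokoleka) add -eka.
So wawal → wawaleka.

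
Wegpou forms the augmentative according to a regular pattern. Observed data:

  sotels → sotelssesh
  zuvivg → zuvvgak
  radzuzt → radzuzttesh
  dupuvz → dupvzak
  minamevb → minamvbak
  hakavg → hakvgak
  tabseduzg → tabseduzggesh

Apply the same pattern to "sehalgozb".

hakavg and tabseduzg both end in -g yet inflect differently (hakvgak, tabseduzggesh), so the final letter is not what conditions the rule; the second-to-last letter is.
"sehalgozb" has second-to-last letter 'z'. The stems whose second-to-last letter is 'z' (tabseduzg → tabseduzggesh, radzuzt → radzuzttesh) double the final consonant and add -esh.
So sehalgozb → sehalgozbbesh.

sehalgozbbesh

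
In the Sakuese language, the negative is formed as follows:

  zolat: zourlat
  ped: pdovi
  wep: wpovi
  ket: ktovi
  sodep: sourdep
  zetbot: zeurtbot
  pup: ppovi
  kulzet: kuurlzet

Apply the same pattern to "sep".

"sep" has 1 vowel. The stems with 1 vowel (ped → pdovi, pup → ppovi, ket → ktovi) delete the last vowel and add -ovi.
The other pattern: stems with 2 vowels insert -ur- after the first vowel.
So sep → spovi.

spovi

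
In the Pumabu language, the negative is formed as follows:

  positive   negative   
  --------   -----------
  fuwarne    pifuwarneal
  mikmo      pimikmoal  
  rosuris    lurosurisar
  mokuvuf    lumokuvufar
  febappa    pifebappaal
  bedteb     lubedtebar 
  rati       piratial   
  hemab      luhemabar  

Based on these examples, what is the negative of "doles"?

febappa and hemab both have last vowel 'a' yet inflect differently (pifebappaal, luhemabar), so the last vowel is not what conditions the rule; whether the stem ends in a vowel or a consonant is.
"doles" ends in a consonant. The stems ending in a consonant (hemab → luhemabar, bedteb → lubedtebar, rosuris → lurosurisar) add lu- … -ar around the stem.
The other pattern: stems ending in a vowel add pi- … -al around the stem.
So doles → ludolesar.

ludolesar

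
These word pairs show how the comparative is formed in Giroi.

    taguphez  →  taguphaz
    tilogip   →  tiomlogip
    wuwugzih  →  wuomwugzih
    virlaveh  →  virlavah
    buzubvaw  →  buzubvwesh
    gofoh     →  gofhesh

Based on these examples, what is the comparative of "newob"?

newbesh

virlaveh and wuwugzih both end in -h yet inflect differently (virlavah, wuomwugzih), so the final letter is not what conditions the rule; the last vowel is.
"newob" has last vowel 'o'. The one such stem in the data (gofoh → gofhesh) deletes the last vowel and adds -esh (as does buzubvaw), so the same rule applies.
So newob → newbesh.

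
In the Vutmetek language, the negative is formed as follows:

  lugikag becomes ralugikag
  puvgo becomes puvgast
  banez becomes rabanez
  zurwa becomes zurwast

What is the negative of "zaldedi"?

zurwa and lugikag both have last vowel 'a' yet inflect differently (zurwast, ralugikag), so the last vowel is not what conditions the rule; whether the stem ends in a vowel or a consonant is.
"zaldedi" ends in a vowel. The stems ending in a vowel (zurwa → zurwast, puvgo → puvgast) drop the final letter and add -ast.
The other pattern: stems ending in a consonant add the prefix ra-.
So zaldedi → zaldedast.

zaldedast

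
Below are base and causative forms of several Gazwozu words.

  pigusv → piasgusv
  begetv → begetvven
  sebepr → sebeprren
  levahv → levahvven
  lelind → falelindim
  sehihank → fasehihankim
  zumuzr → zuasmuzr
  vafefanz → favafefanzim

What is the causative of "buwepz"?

buwepzzen

pigusv and begetv both end in -v yet inflect differently (piasgusv, begetvven), so the final letter is not what conditions the rule; the second-to-last letter is.
"buwepz" has second-to-last letter 'p'. The one such stem in the data (sebepr → sebeprren) doubles the final consonant and adds -en (as do begetv, levahv), so the same rule applies.
So buwepz → buwepzzen.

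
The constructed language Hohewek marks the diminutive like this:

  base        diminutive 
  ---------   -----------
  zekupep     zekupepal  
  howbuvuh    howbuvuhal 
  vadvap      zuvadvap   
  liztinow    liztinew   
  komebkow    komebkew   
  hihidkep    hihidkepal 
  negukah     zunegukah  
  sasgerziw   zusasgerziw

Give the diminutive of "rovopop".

rovopep

komebkow and sasgerziw both end in -w yet inflect differently (komebkew, zusasgerziw), so the final letter is not what conditions the rule; the last vowel is.
"rovopop" has last vowel 'o'. The stems whose last vowel is 'o' (komebkow → komebkew, liztinow → liztinew) change the last vowel to 'e'.
So rovopop → rovopep.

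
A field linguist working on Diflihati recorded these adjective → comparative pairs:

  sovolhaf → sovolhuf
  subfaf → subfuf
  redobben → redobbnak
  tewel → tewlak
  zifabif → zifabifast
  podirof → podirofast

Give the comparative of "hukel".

sovolhaf and zifabif both end in -f yet inflect differently (sovolhuf, zifabifast), so the final letter is not what conditions the rule; the last vowel is.
"hukel" has last vowel 'e'. The stems whose last vowel is 'e' (redobben → redobbnak, tewel → tewlak) delete the last vowel and add -ak.
So hukel → huklak.

huklak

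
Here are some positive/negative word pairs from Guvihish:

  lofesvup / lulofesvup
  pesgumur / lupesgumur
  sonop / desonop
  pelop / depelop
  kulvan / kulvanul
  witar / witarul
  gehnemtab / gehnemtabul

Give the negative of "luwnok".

deluwnok

lofesvup and sonop both end in -p yet inflect differently (lulofesvup, desonop), so the final letter is not what conditions the rule; the last vowel is.
"luwnok" has last vowel 'o'. The stems whose last vowel is 'o' (sonop → desonop, pelop → depelop) add the prefix de-.
So luwnok → deluwnok.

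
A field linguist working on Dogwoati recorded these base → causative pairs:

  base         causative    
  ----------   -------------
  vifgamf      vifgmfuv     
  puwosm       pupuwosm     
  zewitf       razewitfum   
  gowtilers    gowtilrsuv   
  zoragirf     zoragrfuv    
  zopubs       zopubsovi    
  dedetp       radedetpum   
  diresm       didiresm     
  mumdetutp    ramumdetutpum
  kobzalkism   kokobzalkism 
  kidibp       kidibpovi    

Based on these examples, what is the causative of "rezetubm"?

rezetubmovi

kidibp and dedetp both end in -p yet inflect differently (kidibpovi, radedetpum), so the final letter is not what conditions the rule; the second-to-last letter is.
"rezetubm" has second-to-last letter 'b'. The stems whose second-to-last letter is 'b' (kidibp → kidibpovi, zopubs → zopubsovi) add -ovi.
So rezetubm → rezetubmovi.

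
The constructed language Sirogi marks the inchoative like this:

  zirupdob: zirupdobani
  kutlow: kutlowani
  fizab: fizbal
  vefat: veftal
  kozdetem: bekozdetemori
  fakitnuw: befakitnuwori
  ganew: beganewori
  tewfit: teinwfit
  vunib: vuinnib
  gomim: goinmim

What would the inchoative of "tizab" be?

zirupdob and fizab both end in -b yet inflect differently (zirupdobani, fizbal), so the final letter is not what conditions the rule; the last vowel is.
"tizab" has last vowel 'a'. The stems whose last vowel is 'a' (fizab → fizbal, vefat → veftal) delete the last vowel and add -al.
The other patterns: stems whose last vowel is 'o' add -ani; stems whose last vowel is 'e' or 'u' add be- … -ori around the stem; stems whose last vowel is 'i' insert -in- after the first vowel.
So tizab → tizbal.

tizbal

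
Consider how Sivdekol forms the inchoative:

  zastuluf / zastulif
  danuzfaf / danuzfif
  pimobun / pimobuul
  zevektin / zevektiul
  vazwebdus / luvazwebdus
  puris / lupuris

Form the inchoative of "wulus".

luwulus

"wulus" ends in -s. The stems ending in -s (puris → lupuris, vazwebdus → luvazwebdus) add the prefix lu-.
So wulus → luwulus.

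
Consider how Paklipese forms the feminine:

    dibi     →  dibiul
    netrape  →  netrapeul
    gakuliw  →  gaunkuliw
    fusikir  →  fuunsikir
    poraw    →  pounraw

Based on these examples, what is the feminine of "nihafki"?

nihafkiul

dibi and gakuliw both have last vowel 'i' yet inflect differently (dibiul, gaunkuliw), so the last vowel is not what conditions the rule; whether the stem ends in a vowel or a consonant is.
"nihafki" ends in a vowel. The stems ending in a vowel (dibi → dibiul, netrape → netrapeul) add -ul.
The other pattern: stems ending in a consonant insert -un- after the first vowel.
So nihafki → nihafkiul.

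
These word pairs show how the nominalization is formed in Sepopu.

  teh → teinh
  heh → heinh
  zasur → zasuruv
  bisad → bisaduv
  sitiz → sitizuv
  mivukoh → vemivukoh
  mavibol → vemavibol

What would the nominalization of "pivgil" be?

"pivgil" has 2 vowels. The stems with 2 vowels (zasur → zasuruv, bisad → bisaduv, sitiz → sitizuv) add -uv.
The other patterns: stems with 1 vowel insert -in- after the first vowel; stems with 3 vowels add the prefix ve-.
So pivgil → pivgiluv.

pivgiluv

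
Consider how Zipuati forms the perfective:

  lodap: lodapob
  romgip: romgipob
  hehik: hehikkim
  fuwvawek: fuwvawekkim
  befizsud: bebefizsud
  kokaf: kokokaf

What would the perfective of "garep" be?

romgip and hehik both have last vowel 'i' yet inflect differently (romgipob, hehikkim), so the last vowel is not what conditions the rule; the final letter is.
"garep" ends in -p. The stems ending in -p (lodap → lodapob, romgip → romgipob) add -ob.
The other patterns: stems ending in -k double the final consonant and add -im; stems ending in -d or -f repeat the first consonant+vowel as a prefix.
So garep → garepob.

garepob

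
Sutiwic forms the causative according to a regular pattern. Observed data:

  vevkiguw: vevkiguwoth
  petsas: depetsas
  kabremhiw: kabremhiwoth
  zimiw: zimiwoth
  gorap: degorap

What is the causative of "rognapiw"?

zimiw and gorap both have 2 vowels yet inflect differently (zimiwoth, degorap), so the number of vowels is not what conditions the rule; the final letter is.
"rognapiw" ends in -w. The stems ending in -w (vevkiguw → vevkiguwoth, kabremhiw → kabremhiwoth, zimiw → zimiwoth) add -oth.
So rognapiw → rognapiwoth.

rognapiwoth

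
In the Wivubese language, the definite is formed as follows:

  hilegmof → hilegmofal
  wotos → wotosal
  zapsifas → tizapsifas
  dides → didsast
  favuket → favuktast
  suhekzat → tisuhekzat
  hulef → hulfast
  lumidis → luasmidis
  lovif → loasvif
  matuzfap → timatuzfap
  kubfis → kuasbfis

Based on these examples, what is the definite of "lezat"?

tilezat

hulef and hilegmof both end in -f yet inflect differently (hulfast, hilegmofal), so the final letter is not what conditions the rule; the last vowel is.
"lezat" has last vowel 'a'. The stems whose last vowel is 'a' (zapsifas → tizapsifas, suhekzat → tisuhekzat, matuzfap → timatuzfap) add the prefix ti-.
The other patterns: stems whose last vowel is 'e' delete the last vowel and add -ast; stems whose last vowel is 'o' add -al; stems whose last vowel is 'i' insert -as- after the first vowel.
So lezat → tilezat.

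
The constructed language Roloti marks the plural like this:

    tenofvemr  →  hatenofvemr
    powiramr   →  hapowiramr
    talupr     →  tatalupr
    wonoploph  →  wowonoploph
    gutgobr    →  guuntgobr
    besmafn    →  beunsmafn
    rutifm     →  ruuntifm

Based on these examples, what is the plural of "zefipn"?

zezefipn

tenofvemr and talupr both end in -r yet inflect differently (hatenofvemr, tatalupr), so the final letter is not what conditions the rule; the second-to-last letter is.
"zefipn" has second-to-last letter 'p'. The stems whose second-to-last letter is 'p' (talupr → tatalupr, wonoploph → wowonoploph) repeat the first consonant+vowel as a prefix.
The other patterns: stems whose second-to-last letter is 'm' add the prefix ha-; stems whose second-to-last letter is 'b' or 'f' insert -un- after the first vowel.
So zefipn → zezefipn.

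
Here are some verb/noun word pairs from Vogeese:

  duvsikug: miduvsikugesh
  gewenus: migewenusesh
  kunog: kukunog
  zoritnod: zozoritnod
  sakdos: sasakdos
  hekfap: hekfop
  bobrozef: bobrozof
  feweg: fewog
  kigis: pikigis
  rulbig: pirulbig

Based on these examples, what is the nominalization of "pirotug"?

mipirotugesh

duvsikug and kunog both end in -g yet inflect differently (miduvsikugesh, kukunog), so the final letter is not what conditions the rule; the last vowel is.
"pirotug" has last vowel 'u'. The stems whose last vowel is 'u' (duvsikug → miduvsikugesh, gewenus → migewenusesh) add mi- … -esh around the stem.
The other patterns: stems whose last vowel is 'o' repeat the first consonant+vowel as a prefix; stems whose last vowel is 'a' or 'e' change the last vowel to 'o'; stems whose last vowel is 'i' add the prefix pi-.
So pirotug → mipirotugesh.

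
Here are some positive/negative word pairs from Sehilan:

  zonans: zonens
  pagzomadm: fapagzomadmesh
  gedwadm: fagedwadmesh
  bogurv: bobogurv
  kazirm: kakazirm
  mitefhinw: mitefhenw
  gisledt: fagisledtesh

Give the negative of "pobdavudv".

"pobdavudv" has second-to-last letter 'd'. The stems whose second-to-last letter is 'd' (gedwadm → fagedwadmesh, gisledt → fagisledtesh, pagzomadm → fapagzomadmesh) add fa- … -esh around the stem.
The other patterns: stems whose second-to-last letter is 'r' repeat the first consonant+vowel as a prefix; stems whose second-to-last letter is 'n' change the last vowel to 'e'.
So pobdavudv → fapobdavudvesh.

fapobdavudvesh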